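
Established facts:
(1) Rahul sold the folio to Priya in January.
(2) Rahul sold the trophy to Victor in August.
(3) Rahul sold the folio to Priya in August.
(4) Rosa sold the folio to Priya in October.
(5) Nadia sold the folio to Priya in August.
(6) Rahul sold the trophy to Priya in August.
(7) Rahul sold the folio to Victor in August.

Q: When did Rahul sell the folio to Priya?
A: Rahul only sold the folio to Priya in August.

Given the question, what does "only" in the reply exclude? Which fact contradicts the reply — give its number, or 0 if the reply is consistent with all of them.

Answering "When did ...?" puts focus on the setting — here, "in August".
So "only" ranges over settings; the rest (same agent, thing, recipient (Rahul / the folio / Priya)) is presupposed.
Fact (1) keeps same agent, thing, recipient (Rahul / the folio / Priya) but has setting = in January; that refutes the reply.
(Fact (6) would refute a reading with focus on the thing — but that is not what the question asks.)

1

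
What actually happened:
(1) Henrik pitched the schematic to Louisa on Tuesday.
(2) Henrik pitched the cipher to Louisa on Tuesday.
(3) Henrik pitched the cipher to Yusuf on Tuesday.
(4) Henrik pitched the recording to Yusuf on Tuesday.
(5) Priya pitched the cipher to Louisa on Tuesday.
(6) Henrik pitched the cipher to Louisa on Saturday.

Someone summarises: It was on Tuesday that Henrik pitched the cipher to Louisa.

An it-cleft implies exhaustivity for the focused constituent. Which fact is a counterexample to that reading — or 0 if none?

6

Focus of the cleft: "on Tuesday" (the setting). Presupposed background: same agent, thing, recipient (Henrik / the cipher / Louisa).
The exhaustive reading says no other setting fits that background.
But fact (6) also has same agent, thing, recipient (Henrik / the cipher / Louisa), with setting = on Saturday — so the exhaustive reading fails.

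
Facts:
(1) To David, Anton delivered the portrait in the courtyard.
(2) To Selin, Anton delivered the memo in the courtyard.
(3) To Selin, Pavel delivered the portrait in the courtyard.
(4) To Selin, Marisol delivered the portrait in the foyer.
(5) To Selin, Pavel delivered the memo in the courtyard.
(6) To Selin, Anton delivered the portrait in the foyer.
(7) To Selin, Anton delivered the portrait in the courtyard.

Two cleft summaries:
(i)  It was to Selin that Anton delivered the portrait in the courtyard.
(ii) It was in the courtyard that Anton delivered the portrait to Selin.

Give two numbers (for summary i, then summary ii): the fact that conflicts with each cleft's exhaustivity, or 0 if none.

(i): focus "Selin". Looking for Anton as agent and the portrait as thing and in the courtyard as setting with some other recipient — fact (1) has David there. Refuted.
(ii): focus "in the courtyard". Looking for Anton as agent and the portrait as thing and Selin as recipient with some other setting — fact (6) has in the foyer there. Refuted.

1, 6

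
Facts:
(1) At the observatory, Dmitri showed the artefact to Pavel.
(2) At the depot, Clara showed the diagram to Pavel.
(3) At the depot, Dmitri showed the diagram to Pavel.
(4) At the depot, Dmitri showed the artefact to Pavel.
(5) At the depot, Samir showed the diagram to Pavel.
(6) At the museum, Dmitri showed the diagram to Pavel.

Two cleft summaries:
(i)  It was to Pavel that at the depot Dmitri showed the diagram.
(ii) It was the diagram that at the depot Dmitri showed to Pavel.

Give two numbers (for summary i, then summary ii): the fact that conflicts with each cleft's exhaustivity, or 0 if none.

Summary (i) focuses "Pavel" (the recipient); background same agent, thing, setting (Dmitri / the diagram / at the depot). No fact matches that background with a different recipient, so 0.
Summary (ii) focuses "the diagram" (the thing); background same agent, recipient, setting (Dmitri / Pavel / at the depot). Fact (4) matches that background with thing = the artefact — refutes (ii).

0, 4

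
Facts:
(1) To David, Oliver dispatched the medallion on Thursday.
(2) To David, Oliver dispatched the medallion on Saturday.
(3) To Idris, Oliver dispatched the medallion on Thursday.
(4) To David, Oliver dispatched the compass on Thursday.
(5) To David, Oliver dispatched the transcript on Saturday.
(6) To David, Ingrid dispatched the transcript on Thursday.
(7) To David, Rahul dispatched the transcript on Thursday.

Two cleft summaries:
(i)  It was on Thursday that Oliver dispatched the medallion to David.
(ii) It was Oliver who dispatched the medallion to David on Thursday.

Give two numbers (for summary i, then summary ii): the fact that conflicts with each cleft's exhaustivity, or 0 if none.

Summary (i) focuses "on Thursday" (the setting); background Oliver as agent and the medallion as thing and David as recipient. Fact (2) matches that background with setting = on Saturday — refutes (i).
Summary (ii) focuses "Oliver" (the agent); background the medallion as thing and David as recipient and on Thursday as setting. No fact matches that background with a different agent, so 0.

2, 0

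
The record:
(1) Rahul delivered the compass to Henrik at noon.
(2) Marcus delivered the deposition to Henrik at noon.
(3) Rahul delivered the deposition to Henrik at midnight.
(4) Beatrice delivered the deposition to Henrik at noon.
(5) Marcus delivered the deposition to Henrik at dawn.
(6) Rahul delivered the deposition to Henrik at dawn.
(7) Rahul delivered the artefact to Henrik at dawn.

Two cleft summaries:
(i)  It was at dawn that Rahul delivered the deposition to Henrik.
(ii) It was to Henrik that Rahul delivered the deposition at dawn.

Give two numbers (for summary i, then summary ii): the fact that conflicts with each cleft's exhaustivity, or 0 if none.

(i): focus "at dawn". Looking for same agent, thing, recipient (Rahul / the deposition / Henrik) with some other setting — fact (3) has at midnight there. Refuted.
(ii): focus "Henrik". No fact shares same agent, thing, setting (Rahul / the deposition / at dawn) with a different recipient. 0.

3, 0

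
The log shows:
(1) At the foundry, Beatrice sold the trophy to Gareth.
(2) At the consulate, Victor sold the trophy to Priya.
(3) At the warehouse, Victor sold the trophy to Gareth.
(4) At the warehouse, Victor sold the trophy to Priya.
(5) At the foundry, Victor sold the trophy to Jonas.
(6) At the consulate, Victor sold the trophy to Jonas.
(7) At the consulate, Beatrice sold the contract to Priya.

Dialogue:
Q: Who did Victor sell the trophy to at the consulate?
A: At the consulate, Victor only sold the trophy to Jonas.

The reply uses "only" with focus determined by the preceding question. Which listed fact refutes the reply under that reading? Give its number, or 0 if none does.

2

The question "Who did ... to ...?" targets the recipient, so in the reply the focus falls on "Jonas".
"Only" then excludes alternative recipients while the background — same agent, thing, setting (Victor / the trophy / at the consulate) — is held fixed.
Fact (2) shares the background with a different recipient (Priya) — counterexample.
(Fact (5) would refute a reading with focus on the setting — but that is not what the question asks.)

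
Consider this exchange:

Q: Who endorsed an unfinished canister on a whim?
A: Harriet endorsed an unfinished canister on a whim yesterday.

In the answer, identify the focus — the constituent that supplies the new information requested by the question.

The wh-word "who" asks about the subject (agent).
In the answer, "an unfinished canister" and "on a whim" are given — repeated from the question.
"yesterday" is also new, but it specifies the time, which is not what the question asks about — so it is not the focus.
The constituent filling the subject (agent) gap is "Harriet"; that is the focus.

Harriet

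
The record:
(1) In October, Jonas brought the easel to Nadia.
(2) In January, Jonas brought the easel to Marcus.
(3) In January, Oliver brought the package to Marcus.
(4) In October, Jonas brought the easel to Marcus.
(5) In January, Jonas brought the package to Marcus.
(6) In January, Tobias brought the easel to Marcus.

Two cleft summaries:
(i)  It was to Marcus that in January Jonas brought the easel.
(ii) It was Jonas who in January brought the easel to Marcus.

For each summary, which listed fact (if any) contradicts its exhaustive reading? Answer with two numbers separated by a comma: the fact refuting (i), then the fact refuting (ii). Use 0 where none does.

(i): focus "Marcus". No fact shares Jonas as agent and the easel as thing and in January as setting with a different recipient. 0.
(ii): focus "Jonas". Looking for the easel as thing and Marcus as recipient and in January as setting with some other agent — fact (6) has Tobias there. Refuted.

0, 6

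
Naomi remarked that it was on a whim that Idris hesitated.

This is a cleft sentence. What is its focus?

on a whim

In an it-cleft "It was X that/who ...", the clefted constituent X is the focus; the that/who-clause expresses the presupposed open proposition.
Here the focus is "on a whim". The backgrounded (presupposed) material includes "Idris".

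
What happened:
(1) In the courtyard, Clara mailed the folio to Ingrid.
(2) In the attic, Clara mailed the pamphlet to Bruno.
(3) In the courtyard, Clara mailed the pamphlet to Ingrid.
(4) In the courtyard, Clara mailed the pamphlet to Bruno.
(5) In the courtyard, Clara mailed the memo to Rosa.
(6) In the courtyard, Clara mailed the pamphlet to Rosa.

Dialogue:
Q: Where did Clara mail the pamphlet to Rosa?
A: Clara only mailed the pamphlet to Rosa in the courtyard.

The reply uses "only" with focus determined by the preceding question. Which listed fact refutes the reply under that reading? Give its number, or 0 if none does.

0

The question "Where did ...?" targets the setting, so in the reply the focus falls on "in the courtyard".
"Only" then excludes alternative settings while the background — Clara as agent and the pamphlet as thing and Rosa as recipient — is held fixed.
No listed fact shares that background with another setting. Nothing contradicts the reply.
(Fact (3) would refute a reading with focus on the recipient — but that is not what the question asks.)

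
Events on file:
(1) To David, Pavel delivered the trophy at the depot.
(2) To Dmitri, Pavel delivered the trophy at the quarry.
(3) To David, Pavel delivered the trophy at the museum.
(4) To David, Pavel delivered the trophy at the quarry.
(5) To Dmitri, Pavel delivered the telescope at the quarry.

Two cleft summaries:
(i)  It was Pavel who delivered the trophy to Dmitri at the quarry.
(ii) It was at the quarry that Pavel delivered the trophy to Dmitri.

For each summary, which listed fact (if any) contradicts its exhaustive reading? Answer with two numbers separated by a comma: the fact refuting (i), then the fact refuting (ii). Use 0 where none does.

0, 0

(i): focus "Pavel". No fact shares the trophy as thing and Dmitri as recipient and at the quarry as setting with a different agent. 0.
(ii): focus "at the quarry". No fact shares Pavel as agent and the trophy as thing and Dmitri as recipient with a different setting. 0.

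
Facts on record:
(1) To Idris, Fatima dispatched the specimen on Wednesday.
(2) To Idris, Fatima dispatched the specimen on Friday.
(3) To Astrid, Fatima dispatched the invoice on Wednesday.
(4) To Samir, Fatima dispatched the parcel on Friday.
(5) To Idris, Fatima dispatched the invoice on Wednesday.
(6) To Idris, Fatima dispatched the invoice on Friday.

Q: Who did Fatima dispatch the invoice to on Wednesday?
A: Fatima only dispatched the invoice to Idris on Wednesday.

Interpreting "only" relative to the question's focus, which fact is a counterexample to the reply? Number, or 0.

The question "Who did ... to ...?" targets the recipient, so in the reply the focus falls on "Idris".
"Only" then excludes alternative recipients while the background — Fatima as agent and the invoice as thing and on Wednesday as setting — is held fixed.
Fact (3) keeps Fatima as agent and the invoice as thing and on Wednesday as setting but has recipient = Astrid; that refutes the reply.
(Fact (1) would refute a reading with focus on the thing — but that is not what the question asks.)

3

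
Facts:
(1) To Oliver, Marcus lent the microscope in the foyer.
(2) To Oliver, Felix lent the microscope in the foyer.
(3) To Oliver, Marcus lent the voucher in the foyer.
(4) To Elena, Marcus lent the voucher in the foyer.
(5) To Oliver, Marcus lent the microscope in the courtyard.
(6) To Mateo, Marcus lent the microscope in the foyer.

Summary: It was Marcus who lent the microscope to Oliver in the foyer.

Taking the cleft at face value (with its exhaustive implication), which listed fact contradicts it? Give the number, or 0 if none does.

The cleft puts "Marcus" in focus and presupposes the open proposition with thing = the microscope, recipient = Oliver, setting = in the foyer.
Exhaustivity: Marcus is the only agent satisfying that background.
But fact (2) also has thing = the microscope, recipient = Oliver, setting = in the foyer, with agent = Felix — so the exhaustive reading fails.

2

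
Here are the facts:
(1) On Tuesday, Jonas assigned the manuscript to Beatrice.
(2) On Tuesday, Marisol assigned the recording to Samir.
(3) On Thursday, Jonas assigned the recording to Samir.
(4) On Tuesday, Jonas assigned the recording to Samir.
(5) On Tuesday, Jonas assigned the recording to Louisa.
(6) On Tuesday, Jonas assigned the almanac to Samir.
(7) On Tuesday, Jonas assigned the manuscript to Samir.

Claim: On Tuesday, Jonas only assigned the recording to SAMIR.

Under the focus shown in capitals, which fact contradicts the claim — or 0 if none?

5

Focus (in capitals) is "Samir" — the recipient. "Only" excludes alternative recipients while holding fixed agent = Jonas, thing = the recording, setting = on Tuesday.
Fact (5) matches on agent = Jonas, thing = the recording, setting = on Tuesday, but has recipient = Louisa instead. That refutes the claim.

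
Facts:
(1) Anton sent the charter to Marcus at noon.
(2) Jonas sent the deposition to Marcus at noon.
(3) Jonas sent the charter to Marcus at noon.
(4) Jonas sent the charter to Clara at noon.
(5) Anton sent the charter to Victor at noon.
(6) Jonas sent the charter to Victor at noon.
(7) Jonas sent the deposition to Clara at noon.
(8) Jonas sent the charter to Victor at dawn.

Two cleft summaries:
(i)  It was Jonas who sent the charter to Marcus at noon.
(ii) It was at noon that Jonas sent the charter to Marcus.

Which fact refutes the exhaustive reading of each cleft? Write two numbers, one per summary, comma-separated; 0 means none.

(i): focus "Jonas". Looking for same thing, recipient, setting (the charter / Marcus / at noon) with some other agent — fact (1) has Anton there. Refuted.
(ii): focus "at noon". No fact shares same agent, thing, recipient (Jonas / the charter / Marcus) with a different setting. 0.

1, 0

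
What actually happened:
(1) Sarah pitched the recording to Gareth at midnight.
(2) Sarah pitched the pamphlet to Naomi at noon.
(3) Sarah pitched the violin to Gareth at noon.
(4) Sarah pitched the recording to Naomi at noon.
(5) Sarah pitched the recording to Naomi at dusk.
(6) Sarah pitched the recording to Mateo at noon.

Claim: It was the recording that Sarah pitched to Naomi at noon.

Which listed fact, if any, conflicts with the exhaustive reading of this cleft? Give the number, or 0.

The cleft puts "the recording" in focus and presupposes the open proposition with same agent, recipient, setting (Sarah / Naomi / at noon).
The exhaustive reading says no other thing fits that background.
But fact (2) also has same agent, recipient, setting (Sarah / Naomi / at noon), with thing = the pamphlet — so the exhaustive reading fails.

2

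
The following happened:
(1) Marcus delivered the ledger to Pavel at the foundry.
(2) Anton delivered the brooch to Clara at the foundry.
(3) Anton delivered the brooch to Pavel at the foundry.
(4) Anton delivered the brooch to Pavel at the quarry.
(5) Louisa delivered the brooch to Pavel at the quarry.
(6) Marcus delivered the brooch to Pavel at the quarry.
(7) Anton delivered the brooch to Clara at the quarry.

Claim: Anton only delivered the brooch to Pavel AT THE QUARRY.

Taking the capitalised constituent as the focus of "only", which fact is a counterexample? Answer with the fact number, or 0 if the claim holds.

3

Focus (in capitals) is "at the quarry" — the setting. "Only" excludes alternative settings while holding fixed Anton as agent and the brooch as thing and Pavel as recipient.
Fact (3) matches on Anton as agent and the brooch as thing and Pavel as recipient, but has setting = at the foundry instead. That refutes the claim.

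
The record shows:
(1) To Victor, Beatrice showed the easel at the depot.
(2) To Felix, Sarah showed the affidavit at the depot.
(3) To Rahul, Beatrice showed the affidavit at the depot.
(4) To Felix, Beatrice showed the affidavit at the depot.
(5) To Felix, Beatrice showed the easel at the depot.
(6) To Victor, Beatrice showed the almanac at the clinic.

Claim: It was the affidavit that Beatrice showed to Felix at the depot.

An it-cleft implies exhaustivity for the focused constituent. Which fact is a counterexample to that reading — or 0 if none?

5

The cleft puts "the affidavit" in focus and presupposes the open proposition with agent = Beatrice, recipient = Felix, setting = at the depot.
Exhaustivity: the affidavit is the only thing satisfying that background.
Fact (5) shares the background but with thing = the easel; exhaustivity is violated.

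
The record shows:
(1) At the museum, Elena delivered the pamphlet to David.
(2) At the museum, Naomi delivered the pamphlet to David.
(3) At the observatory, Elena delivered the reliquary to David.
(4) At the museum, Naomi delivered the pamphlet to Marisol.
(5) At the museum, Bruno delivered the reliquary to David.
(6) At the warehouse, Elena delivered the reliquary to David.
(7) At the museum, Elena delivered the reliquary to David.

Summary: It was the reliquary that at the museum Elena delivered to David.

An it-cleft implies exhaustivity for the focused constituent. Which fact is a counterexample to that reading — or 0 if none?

1

Focus of the cleft: "the reliquary" (the thing). Presupposed background: Elena as agent and David as recipient and at the museum as setting.
Exhaustivity: the reliquary is the only thing satisfying that background.
But fact (1) also has Elena as agent and David as recipient and at the museum as setting, with thing = the pamphlet — so the exhaustive reading fails.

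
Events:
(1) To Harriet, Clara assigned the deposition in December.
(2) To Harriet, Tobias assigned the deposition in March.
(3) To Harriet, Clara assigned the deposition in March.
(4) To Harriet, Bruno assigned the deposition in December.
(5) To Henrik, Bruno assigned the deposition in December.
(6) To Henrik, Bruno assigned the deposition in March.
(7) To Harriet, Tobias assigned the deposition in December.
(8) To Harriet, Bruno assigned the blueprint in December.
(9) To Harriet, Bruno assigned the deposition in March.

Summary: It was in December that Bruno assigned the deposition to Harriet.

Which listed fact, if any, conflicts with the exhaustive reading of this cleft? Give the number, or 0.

9

Focus of the cleft: "in December" (the setting). Presupposed background: same agent, thing, recipient (Bruno / the deposition / Harriet).
Exhaustivity: in December is the only setting satisfying that background.
Fact (9) shares the background but with setting = in March; exhaustivity is violated.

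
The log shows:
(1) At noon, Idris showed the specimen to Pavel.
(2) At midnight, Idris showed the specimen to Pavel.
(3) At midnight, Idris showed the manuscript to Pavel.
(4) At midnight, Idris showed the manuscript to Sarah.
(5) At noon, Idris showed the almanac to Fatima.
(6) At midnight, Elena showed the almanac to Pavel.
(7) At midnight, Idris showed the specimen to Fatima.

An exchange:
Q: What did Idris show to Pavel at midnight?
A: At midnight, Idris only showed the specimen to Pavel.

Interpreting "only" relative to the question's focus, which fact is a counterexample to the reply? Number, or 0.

The question "What did ...?" targets the thing, so in the reply the focus falls on "the specimen".
"Only" then excludes alternative things while the background — Idris as agent and Pavel as recipient and at midnight as setting — is held fixed.
Fact (3) keeps Idris as agent and Pavel as recipient and at midnight as setting but has thing = the manuscript; that refutes the reply.
(Fact (1) would refute a reading with focus on the setting — but that is not what the question asks.)

3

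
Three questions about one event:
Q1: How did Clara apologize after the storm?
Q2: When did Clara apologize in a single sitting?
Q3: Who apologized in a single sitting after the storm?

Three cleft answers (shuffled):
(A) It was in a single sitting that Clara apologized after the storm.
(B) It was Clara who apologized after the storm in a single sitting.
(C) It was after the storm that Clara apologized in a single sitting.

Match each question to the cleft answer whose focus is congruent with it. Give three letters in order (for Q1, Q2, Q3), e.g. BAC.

ACB

Q1 asks about the manner; cleft (A) focuses "in a single sitting", which is the manner — so Q1 → A.
Q2 asks about the time; cleft (C) focuses "after the storm", which is the time — so Q2 → C.
Q3 asks about the subject (agent); cleft (B) focuses "Clara", which is the subject (agent) — so Q3 → B.
Mapping: Q1→A, Q2→C, Q3→B.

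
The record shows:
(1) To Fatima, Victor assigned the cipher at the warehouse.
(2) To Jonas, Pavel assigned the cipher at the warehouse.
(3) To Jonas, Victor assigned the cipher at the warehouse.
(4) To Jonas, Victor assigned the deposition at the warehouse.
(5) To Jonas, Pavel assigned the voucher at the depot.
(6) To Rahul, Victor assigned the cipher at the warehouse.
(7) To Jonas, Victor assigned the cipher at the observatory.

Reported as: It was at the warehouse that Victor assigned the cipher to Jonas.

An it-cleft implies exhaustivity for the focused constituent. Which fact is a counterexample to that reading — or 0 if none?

Focus of the cleft: "at the warehouse" (the setting). Presupposed background: agent = Victor, thing = the cipher, recipient = Jonas.
Exhaustivity: at the warehouse is the only setting satisfying that background.
But fact (7) also has agent = Victor, thing = the cipher, recipient = Jonas, with setting = at the observatory — so the exhaustive reading fails.

7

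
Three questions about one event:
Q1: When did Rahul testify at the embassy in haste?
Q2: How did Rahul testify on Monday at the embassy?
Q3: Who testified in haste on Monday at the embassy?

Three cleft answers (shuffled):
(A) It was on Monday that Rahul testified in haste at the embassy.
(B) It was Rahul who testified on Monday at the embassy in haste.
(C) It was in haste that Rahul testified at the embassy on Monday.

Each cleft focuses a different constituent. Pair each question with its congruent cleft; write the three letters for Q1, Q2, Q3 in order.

Q1 asks about the time; cleft (A) focuses "on Monday", which is the time — so Q1 → A.
Q2 asks about the manner; cleft (C) focuses "in haste", which is the manner — so Q2 → C.
Q3 asks about the subject (agent); cleft (B) focuses "Rahul", which is the subject (agent) — so Q3 → B.
Mapping: Q1→A, Q2→C, Q3→B.

ACB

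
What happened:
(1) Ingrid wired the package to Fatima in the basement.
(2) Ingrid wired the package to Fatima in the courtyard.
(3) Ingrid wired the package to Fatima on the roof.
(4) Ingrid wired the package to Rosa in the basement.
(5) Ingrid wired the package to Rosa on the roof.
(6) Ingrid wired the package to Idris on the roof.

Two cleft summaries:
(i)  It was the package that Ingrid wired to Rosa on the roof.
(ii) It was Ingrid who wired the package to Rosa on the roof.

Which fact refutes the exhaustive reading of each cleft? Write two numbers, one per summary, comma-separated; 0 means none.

0, 0

Summary (i) focuses "the package" (the thing); background agent = Ingrid, recipient = Rosa, setting = on the roof. No fact matches that background with a different thing, so 0.
Summary (ii) focuses "Ingrid" (the agent); background thing = the package, recipient = Rosa, setting = on the roof. No fact matches that background with a different agent, so 0.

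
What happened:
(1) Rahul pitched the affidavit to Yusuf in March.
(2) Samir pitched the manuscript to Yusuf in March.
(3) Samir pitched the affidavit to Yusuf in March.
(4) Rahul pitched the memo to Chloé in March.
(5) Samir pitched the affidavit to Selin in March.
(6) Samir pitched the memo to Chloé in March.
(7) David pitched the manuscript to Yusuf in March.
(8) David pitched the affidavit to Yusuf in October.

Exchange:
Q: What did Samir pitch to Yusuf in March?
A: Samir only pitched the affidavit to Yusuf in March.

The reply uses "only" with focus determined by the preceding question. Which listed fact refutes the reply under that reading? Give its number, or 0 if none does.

2

Answering "What did ...?" puts focus on the thing — here, "the affidavit".
"Only" then excludes alternative things while the background — same agent, recipient, setting (Samir / Yusuf / in March) — is held fixed.
Fact (2) keeps same agent, recipient, setting (Samir / Yusuf / in March) but has thing = the manuscript; that refutes the reply.
(Fact (5) would refute a reading with focus on the recipient — but that is not what the question asks.)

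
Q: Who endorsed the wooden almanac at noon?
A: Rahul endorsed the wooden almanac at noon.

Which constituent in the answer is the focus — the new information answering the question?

The wh-word "who" asks about the subject (agent).
In the answer, "the wooden almanac" and "at noon" are given — repeated from the question.
The constituent filling the subject (agent) gap is "Rahul"; that is the focus and would carry nuclear stress.

Rahul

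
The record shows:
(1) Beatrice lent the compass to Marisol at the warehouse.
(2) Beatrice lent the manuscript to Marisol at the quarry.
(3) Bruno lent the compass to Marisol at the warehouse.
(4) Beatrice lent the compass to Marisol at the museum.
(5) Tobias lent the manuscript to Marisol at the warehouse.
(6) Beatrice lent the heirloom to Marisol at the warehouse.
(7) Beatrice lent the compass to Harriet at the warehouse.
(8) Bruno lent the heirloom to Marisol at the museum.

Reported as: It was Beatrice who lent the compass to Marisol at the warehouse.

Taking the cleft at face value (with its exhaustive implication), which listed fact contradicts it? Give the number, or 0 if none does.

3

Focus of the cleft: "Beatrice" (the agent). Presupposed background: same thing, recipient, setting (the compass / Marisol / at the warehouse).
The exhaustive reading says no other agent fits that background.
But fact (3) also has same thing, recipient, setting (the compass / Marisol / at the warehouse), with agent = Bruno — so the exhaustive reading fails.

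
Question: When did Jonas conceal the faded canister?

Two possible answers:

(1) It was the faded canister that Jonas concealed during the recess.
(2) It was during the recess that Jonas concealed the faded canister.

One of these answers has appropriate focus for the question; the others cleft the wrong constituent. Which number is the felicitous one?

2

The question word "when" targets the time.
Option (1) clefts "the faded canister" — the direct object, not what was asked.
Option (2) clefts "during the recess" — that matches what the question asks about.
So the congruent reply is (2).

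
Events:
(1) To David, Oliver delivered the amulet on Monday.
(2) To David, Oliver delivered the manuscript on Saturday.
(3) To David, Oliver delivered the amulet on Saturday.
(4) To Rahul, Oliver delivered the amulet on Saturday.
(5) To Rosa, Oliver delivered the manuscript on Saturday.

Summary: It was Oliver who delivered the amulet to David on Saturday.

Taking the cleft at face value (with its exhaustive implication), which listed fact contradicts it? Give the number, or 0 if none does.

Focus of the cleft: "Oliver" (the agent). Presupposed background: the amulet as thing and David as recipient and on Saturday as setting.
Exhaustivity: Oliver is the only agent satisfying that background.
Every other fact differs from the presupposition on some backgrounded slot, so none challenges the exhaustivity.

0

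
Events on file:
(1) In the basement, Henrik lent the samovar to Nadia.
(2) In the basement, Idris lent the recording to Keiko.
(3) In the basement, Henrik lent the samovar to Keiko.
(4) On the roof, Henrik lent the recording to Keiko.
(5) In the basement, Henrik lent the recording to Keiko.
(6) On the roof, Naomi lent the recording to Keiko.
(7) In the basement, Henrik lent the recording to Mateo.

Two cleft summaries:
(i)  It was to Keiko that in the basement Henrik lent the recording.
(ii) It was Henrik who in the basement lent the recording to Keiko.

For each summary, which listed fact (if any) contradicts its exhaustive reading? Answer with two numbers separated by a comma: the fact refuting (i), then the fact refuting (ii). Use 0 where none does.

7, 2

(i): focus "Keiko". Looking for agent = Henrik, thing = the recording, setting = in the basement with some other recipient — fact (7) has Mateo there. Refuted.
(ii): focus "Henrik". Looking for thing = the recording, recipient = Keiko, setting = in the basement with some other agent — fact (2) has Idris there. Refuted.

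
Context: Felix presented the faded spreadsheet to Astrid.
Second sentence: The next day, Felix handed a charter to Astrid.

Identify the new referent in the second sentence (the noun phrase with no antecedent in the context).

"Felix" and "Astrid" in the second sentence are given — already mentioned in the context.
"a charter" has no antecedent in the context; it is discourse-new (the indefinite article also signals a new referent).

a charter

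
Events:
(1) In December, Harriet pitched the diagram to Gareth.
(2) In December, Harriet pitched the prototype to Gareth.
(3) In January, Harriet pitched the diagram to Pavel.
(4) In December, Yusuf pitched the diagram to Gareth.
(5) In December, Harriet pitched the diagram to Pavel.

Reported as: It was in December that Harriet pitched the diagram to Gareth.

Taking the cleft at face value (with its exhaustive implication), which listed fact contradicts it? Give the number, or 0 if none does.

0

The cleft puts "in December" in focus and presupposes the open proposition with agent = Harriet, thing = the diagram, recipient = Gareth.
The exhaustive reading says no other setting fits that background.
Every other fact differs from the presupposition on some backgrounded slot, so none challenges the exhaustivity.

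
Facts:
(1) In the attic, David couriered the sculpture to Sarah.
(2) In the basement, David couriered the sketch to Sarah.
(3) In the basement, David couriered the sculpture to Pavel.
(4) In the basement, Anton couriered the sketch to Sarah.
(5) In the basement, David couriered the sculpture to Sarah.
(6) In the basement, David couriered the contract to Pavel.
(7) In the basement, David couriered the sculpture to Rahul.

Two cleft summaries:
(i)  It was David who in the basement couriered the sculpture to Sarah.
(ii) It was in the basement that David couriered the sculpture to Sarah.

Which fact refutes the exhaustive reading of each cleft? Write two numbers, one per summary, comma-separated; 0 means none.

0, 1

Summary (i) focuses "David" (the agent); background the sculpture as thing and Sarah as recipient and in the basement as setting. No fact matches that background with a different agent, so 0.
Summary (ii) focuses "in the basement" (the setting); background David as agent and the sculpture as thing and Sarah as recipient. Fact (1) matches that background with setting = in the attic — refutes (ii).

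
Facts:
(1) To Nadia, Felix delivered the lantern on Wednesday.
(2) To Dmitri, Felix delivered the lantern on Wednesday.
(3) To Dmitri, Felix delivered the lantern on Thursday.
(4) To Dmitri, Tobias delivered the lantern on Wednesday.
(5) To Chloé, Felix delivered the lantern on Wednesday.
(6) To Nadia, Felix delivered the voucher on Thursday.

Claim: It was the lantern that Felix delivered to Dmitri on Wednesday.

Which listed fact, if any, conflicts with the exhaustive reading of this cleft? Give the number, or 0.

0

Focus of the cleft: "the lantern" (the thing). Presupposed background: Felix as agent and Dmitri as recipient and on Wednesday as setting.
The exhaustive reading says no other thing fits that background.
No listed fact matches the background with a different thing. Exhaustivity holds.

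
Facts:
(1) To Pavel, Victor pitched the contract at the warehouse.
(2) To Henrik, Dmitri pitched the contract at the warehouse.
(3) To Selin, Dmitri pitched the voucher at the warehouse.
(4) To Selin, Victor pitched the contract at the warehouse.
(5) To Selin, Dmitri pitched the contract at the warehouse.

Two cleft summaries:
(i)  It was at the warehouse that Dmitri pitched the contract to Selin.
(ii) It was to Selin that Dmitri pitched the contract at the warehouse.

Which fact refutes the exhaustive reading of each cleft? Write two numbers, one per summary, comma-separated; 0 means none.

Summary (i) focuses "at the warehouse" (the setting); background same agent, thing, recipient (Dmitri / the contract / Selin). No fact matches that background with a different setting, so 0.
Summary (ii) focuses "Selin" (the recipient); background same agent, thing, setting (Dmitri / the contract / at the warehouse). Fact (2) matches that background with recipient = Henrik — refutes (ii).

0, 2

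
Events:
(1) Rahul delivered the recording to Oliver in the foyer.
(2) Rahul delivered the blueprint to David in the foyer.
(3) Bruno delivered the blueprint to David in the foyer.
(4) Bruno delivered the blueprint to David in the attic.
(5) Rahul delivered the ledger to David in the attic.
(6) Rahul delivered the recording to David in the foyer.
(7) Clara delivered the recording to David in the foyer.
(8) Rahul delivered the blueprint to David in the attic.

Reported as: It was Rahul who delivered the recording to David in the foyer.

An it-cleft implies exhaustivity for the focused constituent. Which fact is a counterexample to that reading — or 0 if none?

The cleft puts "Rahul" in focus and presupposes the open proposition with the recording as thing and David as recipient and in the foyer as setting.
Exhaustivity: Rahul is the only agent satisfying that background.
Fact (7) shares the background but with agent = Clara; exhaustivity is violated.

7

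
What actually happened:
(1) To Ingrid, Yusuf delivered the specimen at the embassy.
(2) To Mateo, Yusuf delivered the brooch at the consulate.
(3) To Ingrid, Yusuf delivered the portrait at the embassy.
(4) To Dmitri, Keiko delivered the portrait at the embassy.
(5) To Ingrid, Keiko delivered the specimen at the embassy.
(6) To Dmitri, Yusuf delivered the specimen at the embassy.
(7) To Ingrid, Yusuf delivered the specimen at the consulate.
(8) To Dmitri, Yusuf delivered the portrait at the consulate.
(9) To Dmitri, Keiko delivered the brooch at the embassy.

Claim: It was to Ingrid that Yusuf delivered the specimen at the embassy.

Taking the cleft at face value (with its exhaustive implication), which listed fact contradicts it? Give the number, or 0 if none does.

Focus of the cleft: "Ingrid" (the recipient). Presupposed background: same agent, thing, setting (Yusuf / the specimen / at the embassy).
Exhaustivity: Ingrid is the only recipient satisfying that background.
But fact (6) also has same agent, thing, setting (Yusuf / the specimen / at the embassy), with recipient = Dmitri — so the exhaustive reading fails.

6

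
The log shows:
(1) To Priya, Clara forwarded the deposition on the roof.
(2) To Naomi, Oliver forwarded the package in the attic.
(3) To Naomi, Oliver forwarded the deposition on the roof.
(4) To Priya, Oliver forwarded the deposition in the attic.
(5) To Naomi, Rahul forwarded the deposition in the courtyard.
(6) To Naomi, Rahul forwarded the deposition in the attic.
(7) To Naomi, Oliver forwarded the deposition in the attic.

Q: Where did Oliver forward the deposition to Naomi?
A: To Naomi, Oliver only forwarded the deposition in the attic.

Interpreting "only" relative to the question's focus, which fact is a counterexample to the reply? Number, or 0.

3

Answering "Where did ...?" puts focus on the setting — here, "in the attic".
"Only" then excludes alternative settings while the background — same agent, thing, recipient (Oliver / the deposition / Naomi) — is held fixed.
Fact (3) shares the background with a different setting (on the roof) — counterexample.
(Fact (2) would refute a reading with focus on the thing — but that is not what the question asks.)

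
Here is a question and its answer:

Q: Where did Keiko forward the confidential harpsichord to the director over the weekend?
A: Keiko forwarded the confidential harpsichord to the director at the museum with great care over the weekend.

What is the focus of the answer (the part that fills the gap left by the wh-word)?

at the museum

The wh-word "where" asks about the location.
In the answer, "Keiko", "the confidential harpsichord", "to the director" and "over the weekend" are given — repeated from the question.
"with great care" is also new, but it specifies the manner, which is not what the question asks about — so it is not the focus.
The constituent filling the location gap is "at the museum"; that is the focus.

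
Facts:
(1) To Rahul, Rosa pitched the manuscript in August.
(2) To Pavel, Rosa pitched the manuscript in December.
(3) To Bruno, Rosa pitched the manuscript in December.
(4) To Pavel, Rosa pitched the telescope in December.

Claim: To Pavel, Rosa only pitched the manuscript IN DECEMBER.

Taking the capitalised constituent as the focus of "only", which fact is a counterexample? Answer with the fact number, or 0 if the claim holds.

0

Focus (in capitals) is "in December" — the setting. "Only" excludes alternative settings while holding fixed agent = Rosa, thing = the manuscript, recipient = Pavel.
No fact matches agent = Rosa, thing = the manuscript, recipient = Pavel with a different setting — every other fact differs on at least one backgrounded slot. So no fact refutes it.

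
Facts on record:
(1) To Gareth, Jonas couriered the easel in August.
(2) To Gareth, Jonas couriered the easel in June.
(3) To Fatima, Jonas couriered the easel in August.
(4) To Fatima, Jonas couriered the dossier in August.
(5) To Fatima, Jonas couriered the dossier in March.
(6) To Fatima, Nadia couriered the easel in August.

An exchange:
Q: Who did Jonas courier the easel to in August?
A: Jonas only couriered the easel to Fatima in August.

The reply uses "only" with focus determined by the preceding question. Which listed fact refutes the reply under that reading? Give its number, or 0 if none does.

Answering "Who did ... to ...?" puts focus on the recipient — here, "Fatima".
"Only" then excludes alternative recipients while the background — Jonas as agent and the easel as thing and in August as setting — is held fixed.
Fact (1) keeps Jonas as agent and the easel as thing and in August as setting but has recipient = Gareth; that refutes the reply.
(Fact (4) would refute a reading with focus on the thing — but that is not what the question asks.)

1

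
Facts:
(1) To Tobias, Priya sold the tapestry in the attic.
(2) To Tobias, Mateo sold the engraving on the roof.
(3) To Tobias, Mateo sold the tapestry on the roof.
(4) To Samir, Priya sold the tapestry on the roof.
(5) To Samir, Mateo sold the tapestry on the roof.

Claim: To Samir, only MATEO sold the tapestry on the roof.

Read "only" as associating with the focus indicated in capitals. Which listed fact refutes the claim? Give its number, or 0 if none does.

4

The capitals mark "Mateo" as focus. So "only" rules out other agents, with the rest (same thing, recipient, setting (the tapestry / Samir / on the roof)) as background.
Fact (4) shares the background but differs in agent (Priya) — a counterexample.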